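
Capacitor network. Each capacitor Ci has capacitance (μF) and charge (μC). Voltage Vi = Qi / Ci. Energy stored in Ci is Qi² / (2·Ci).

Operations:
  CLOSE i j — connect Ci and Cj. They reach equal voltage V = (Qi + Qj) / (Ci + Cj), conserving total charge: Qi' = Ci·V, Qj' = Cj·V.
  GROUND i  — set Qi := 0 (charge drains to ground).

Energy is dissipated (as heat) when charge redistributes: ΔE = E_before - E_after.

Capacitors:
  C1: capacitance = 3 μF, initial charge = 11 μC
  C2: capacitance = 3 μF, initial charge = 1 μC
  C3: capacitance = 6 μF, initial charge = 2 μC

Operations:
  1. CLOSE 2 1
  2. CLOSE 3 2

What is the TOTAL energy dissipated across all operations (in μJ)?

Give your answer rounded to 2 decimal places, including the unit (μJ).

Answer: 11.11 μJ

Derivation:
Initial: C1(3μF, Q=11μC, V=3.67V), C2(3μF, Q=1μC, V=0.33V), C3(6μF, Q=2μC, V=0.33V)
Op 1: CLOSE 2-1: Q_total=12.00, C_total=6.00, V=2.00; Q2=6.00, Q1=6.00; dissipated=8.333
Op 2: CLOSE 3-2: Q_total=8.00, C_total=9.00, V=0.89; Q3=5.33, Q2=2.67; dissipated=2.778
Total dissipated: 11.111 μJ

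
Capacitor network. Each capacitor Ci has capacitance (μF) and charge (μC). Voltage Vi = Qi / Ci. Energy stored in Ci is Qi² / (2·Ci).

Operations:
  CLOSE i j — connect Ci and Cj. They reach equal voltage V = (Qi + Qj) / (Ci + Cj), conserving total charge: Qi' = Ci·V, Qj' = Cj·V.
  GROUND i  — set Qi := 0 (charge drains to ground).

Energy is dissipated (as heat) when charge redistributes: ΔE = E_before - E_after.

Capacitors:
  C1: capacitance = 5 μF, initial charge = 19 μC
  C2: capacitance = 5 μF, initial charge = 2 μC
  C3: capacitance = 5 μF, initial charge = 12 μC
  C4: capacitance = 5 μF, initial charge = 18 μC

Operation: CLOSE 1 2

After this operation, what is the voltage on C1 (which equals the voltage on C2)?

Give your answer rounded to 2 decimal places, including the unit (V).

Initial: C1(5μF, Q=19μC, V=3.80V), C2(5μF, Q=2μC, V=0.40V), C3(5μF, Q=12μC, V=2.40V), C4(5μF, Q=18μC, V=3.60V)
Op 1: CLOSE 1-2: Q_total=21.00, C_total=10.00, V=2.10; Q1=10.50, Q2=10.50; dissipated=14.450

Answer: 2.10 V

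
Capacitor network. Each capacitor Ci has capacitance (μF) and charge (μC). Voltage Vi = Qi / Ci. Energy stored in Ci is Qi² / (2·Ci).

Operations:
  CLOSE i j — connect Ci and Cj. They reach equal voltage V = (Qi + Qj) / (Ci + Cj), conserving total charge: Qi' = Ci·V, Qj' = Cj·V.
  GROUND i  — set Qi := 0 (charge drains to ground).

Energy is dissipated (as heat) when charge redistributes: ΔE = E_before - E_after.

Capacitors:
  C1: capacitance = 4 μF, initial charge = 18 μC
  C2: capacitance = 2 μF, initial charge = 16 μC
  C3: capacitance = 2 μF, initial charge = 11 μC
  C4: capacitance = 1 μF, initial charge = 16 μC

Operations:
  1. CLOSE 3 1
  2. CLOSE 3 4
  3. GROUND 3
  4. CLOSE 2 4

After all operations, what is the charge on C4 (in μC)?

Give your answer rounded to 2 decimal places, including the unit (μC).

Initial: C1(4μF, Q=18μC, V=4.50V), C2(2μF, Q=16μC, V=8.00V), C3(2μF, Q=11μC, V=5.50V), C4(1μF, Q=16μC, V=16.00V)
Op 1: CLOSE 3-1: Q_total=29.00, C_total=6.00, V=4.83; Q3=9.67, Q1=19.33; dissipated=0.667
Op 2: CLOSE 3-4: Q_total=25.67, C_total=3.00, V=8.56; Q3=17.11, Q4=8.56; dissipated=41.565
Op 3: GROUND 3: Q3=0; energy lost=73.198
Op 4: CLOSE 2-4: Q_total=24.56, C_total=3.00, V=8.19; Q2=16.37, Q4=8.19; dissipated=0.103
Final charges: Q1=19.33, Q2=16.37, Q3=0.00, Q4=8.19

Answer: 8.19 μC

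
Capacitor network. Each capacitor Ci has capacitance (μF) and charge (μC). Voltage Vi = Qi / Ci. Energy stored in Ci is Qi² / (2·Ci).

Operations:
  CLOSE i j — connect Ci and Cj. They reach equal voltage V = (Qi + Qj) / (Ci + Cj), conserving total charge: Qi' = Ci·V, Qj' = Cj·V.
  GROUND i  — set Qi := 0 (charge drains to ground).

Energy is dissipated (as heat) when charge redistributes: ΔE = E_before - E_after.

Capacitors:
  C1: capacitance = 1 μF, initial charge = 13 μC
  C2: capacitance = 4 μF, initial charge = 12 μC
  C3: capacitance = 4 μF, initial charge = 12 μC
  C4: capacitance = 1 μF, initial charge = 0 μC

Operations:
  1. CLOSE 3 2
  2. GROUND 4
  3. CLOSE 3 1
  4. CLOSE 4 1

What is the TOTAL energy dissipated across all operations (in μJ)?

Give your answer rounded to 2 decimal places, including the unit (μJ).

Answer: 46.25 μJ

Derivation:
Initial: C1(1μF, Q=13μC, V=13.00V), C2(4μF, Q=12μC, V=3.00V), C3(4μF, Q=12μC, V=3.00V), C4(1μF, Q=0μC, V=0.00V)
Op 1: CLOSE 3-2: Q_total=24.00, C_total=8.00, V=3.00; Q3=12.00, Q2=12.00; dissipated=0.000
Op 2: GROUND 4: Q4=0; energy lost=0.000
Op 3: CLOSE 3-1: Q_total=25.00, C_total=5.00, V=5.00; Q3=20.00, Q1=5.00; dissipated=40.000
Op 4: CLOSE 4-1: Q_total=5.00, C_total=2.00, V=2.50; Q4=2.50, Q1=2.50; dissipated=6.250
Total dissipated: 46.250 μJ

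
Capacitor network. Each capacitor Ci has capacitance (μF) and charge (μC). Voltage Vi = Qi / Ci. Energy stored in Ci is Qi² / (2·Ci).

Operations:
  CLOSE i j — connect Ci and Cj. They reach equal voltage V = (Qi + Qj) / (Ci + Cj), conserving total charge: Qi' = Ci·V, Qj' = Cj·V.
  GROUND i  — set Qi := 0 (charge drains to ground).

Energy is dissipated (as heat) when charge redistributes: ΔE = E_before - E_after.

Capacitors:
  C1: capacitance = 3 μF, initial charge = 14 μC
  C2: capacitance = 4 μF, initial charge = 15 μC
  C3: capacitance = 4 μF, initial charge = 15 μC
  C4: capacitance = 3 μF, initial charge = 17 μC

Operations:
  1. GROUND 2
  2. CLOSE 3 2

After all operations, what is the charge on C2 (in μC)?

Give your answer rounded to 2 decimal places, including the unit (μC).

Answer: 7.50 μC

Derivation:
Initial: C1(3μF, Q=14μC, V=4.67V), C2(4μF, Q=15μC, V=3.75V), C3(4μF, Q=15μC, V=3.75V), C4(3μF, Q=17μC, V=5.67V)
Op 1: GROUND 2: Q2=0; energy lost=28.125
Op 2: CLOSE 3-2: Q_total=15.00, C_total=8.00, V=1.88; Q3=7.50, Q2=7.50; dissipated=14.062
Final charges: Q1=14.00, Q2=7.50, Q3=7.50, Q4=17.00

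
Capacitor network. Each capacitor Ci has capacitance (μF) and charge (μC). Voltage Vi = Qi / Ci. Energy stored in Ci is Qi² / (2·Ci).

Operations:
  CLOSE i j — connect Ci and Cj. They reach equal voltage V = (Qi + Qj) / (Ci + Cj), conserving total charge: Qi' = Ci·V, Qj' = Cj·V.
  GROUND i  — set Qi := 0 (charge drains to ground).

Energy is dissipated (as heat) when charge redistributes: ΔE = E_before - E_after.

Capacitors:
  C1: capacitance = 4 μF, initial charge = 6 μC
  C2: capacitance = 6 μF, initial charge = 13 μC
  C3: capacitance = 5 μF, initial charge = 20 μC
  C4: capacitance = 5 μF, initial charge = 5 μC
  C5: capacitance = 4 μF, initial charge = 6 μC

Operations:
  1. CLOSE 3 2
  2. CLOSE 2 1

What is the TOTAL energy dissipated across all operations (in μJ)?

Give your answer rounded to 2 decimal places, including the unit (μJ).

Answer: 7.28 μJ

Derivation:
Initial: C1(4μF, Q=6μC, V=1.50V), C2(6μF, Q=13μC, V=2.17V), C3(5μF, Q=20μC, V=4.00V), C4(5μF, Q=5μC, V=1.00V), C5(4μF, Q=6μC, V=1.50V)
Op 1: CLOSE 3-2: Q_total=33.00, C_total=11.00, V=3.00; Q3=15.00, Q2=18.00; dissipated=4.583
Op 2: CLOSE 2-1: Q_total=24.00, C_total=10.00, V=2.40; Q2=14.40, Q1=9.60; dissipated=2.700
Total dissipated: 7.283 μJ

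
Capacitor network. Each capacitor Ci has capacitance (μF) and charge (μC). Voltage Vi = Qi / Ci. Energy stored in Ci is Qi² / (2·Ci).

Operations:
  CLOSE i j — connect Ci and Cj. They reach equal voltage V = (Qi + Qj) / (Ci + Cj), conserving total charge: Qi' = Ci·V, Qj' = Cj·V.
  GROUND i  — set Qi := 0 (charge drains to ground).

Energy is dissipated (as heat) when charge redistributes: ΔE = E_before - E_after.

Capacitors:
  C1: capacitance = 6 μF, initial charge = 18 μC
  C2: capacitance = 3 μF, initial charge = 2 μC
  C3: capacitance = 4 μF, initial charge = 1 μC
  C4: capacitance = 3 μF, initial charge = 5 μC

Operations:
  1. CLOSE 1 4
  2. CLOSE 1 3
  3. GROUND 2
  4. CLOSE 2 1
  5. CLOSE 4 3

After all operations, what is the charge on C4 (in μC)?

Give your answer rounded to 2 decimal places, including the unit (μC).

Initial: C1(6μF, Q=18μC, V=3.00V), C2(3μF, Q=2μC, V=0.67V), C3(4μF, Q=1μC, V=0.25V), C4(3μF, Q=5μC, V=1.67V)
Op 1: CLOSE 1-4: Q_total=23.00, C_total=9.00, V=2.56; Q1=15.33, Q4=7.67; dissipated=1.778
Op 2: CLOSE 1-3: Q_total=16.33, C_total=10.00, V=1.63; Q1=9.80, Q3=6.53; dissipated=6.379
Op 3: GROUND 2: Q2=0; energy lost=0.667
Op 4: CLOSE 2-1: Q_total=9.80, C_total=9.00, V=1.09; Q2=3.27, Q1=6.53; dissipated=2.668
Op 5: CLOSE 4-3: Q_total=14.20, C_total=7.00, V=2.03; Q4=6.09, Q3=8.11; dissipated=0.729
Final charges: Q1=6.53, Q2=3.27, Q3=8.11, Q4=6.09

Answer: 6.09 μC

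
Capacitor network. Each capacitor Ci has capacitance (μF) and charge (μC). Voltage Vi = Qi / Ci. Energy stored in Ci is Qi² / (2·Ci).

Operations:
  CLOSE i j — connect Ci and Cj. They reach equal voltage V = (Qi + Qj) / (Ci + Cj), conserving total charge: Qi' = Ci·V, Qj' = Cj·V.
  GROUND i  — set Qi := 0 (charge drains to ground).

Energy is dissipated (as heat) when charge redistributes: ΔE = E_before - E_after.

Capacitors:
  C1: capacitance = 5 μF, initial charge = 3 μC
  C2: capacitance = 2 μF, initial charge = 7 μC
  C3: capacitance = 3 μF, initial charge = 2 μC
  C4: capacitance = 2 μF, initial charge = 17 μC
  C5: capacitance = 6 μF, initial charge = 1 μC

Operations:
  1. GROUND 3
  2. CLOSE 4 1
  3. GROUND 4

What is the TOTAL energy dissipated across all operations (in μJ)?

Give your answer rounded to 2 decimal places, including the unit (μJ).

Answer: 53.41 μJ

Derivation:
Initial: C1(5μF, Q=3μC, V=0.60V), C2(2μF, Q=7μC, V=3.50V), C3(3μF, Q=2μC, V=0.67V), C4(2μF, Q=17μC, V=8.50V), C5(6μF, Q=1μC, V=0.17V)
Op 1: GROUND 3: Q3=0; energy lost=0.667
Op 2: CLOSE 4-1: Q_total=20.00, C_total=7.00, V=2.86; Q4=5.71, Q1=14.29; dissipated=44.579
Op 3: GROUND 4: Q4=0; energy lost=8.163
Total dissipated: 53.409 μJ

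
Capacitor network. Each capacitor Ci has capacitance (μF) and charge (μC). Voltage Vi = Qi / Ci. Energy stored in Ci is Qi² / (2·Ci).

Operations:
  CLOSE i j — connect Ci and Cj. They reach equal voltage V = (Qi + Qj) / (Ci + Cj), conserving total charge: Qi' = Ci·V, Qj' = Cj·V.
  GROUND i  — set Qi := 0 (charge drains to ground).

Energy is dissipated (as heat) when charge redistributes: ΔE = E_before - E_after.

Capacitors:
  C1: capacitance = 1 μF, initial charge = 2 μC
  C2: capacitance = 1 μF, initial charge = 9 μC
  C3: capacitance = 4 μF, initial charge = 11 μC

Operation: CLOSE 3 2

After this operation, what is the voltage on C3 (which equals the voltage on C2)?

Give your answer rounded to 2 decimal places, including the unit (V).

Initial: C1(1μF, Q=2μC, V=2.00V), C2(1μF, Q=9μC, V=9.00V), C3(4μF, Q=11μC, V=2.75V)
Op 1: CLOSE 3-2: Q_total=20.00, C_total=5.00, V=4.00; Q3=16.00, Q2=4.00; dissipated=15.625

Answer: 4.00 V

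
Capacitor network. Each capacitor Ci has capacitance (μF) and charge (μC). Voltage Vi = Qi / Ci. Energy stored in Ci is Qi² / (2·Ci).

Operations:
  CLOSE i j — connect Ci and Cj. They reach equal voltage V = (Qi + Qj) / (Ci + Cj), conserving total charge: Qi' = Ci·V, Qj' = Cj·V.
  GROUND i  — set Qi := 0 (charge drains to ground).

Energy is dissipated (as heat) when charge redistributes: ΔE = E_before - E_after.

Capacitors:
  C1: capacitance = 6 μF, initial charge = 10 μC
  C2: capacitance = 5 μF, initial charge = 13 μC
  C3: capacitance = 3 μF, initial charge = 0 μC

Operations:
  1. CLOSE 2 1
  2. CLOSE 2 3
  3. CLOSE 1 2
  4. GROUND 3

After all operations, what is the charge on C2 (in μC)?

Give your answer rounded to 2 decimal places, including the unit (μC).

Answer: 8.67 μC

Derivation:
Initial: C1(6μF, Q=10μC, V=1.67V), C2(5μF, Q=13μC, V=2.60V), C3(3μF, Q=0μC, V=0.00V)
Op 1: CLOSE 2-1: Q_total=23.00, C_total=11.00, V=2.09; Q2=10.45, Q1=12.55; dissipated=1.188
Op 2: CLOSE 2-3: Q_total=10.45, C_total=8.00, V=1.31; Q2=6.53, Q3=3.92; dissipated=4.099
Op 3: CLOSE 1-2: Q_total=19.08, C_total=11.00, V=1.73; Q1=10.41, Q2=8.67; dissipated=0.838
Op 4: GROUND 3: Q3=0; energy lost=2.562
Final charges: Q1=10.41, Q2=8.67, Q3=0.00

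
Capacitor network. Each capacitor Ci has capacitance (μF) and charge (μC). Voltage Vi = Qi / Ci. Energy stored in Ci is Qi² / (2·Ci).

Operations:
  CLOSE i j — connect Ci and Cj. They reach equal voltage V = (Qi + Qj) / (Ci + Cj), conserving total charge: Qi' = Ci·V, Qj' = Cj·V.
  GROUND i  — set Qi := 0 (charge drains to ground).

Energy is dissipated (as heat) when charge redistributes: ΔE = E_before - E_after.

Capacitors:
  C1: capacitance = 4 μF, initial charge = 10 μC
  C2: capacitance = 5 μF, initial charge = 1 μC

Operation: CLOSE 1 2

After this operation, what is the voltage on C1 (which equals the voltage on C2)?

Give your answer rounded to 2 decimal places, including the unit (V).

Answer: 1.22 V

Derivation:
Initial: C1(4μF, Q=10μC, V=2.50V), C2(5μF, Q=1μC, V=0.20V)
Op 1: CLOSE 1-2: Q_total=11.00, C_total=9.00, V=1.22; Q1=4.89, Q2=6.11; dissipated=5.878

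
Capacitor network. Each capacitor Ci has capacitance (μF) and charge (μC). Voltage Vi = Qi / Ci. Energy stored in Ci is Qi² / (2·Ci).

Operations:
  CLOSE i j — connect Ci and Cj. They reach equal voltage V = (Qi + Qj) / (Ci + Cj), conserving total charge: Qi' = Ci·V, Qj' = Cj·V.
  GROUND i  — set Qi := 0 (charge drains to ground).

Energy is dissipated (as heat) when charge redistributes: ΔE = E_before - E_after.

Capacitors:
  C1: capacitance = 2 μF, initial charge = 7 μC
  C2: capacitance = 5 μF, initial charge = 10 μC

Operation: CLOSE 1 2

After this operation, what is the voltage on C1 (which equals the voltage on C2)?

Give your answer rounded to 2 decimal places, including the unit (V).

Initial: C1(2μF, Q=7μC, V=3.50V), C2(5μF, Q=10μC, V=2.00V)
Op 1: CLOSE 1-2: Q_total=17.00, C_total=7.00, V=2.43; Q1=4.86, Q2=12.14; dissipated=1.607

Answer: 2.43 V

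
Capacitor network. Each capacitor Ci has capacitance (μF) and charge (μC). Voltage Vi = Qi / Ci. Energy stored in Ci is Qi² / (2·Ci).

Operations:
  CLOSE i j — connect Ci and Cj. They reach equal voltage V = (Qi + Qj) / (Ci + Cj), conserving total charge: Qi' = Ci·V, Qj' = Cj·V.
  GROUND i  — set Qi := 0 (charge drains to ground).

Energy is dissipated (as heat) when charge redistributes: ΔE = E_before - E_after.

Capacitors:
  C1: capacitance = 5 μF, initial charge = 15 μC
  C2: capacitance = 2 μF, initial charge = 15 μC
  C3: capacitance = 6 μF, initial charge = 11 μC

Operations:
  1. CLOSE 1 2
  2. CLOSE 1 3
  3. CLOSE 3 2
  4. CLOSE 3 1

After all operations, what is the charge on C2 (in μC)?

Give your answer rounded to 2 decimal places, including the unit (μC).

Initial: C1(5μF, Q=15μC, V=3.00V), C2(2μF, Q=15μC, V=7.50V), C3(6μF, Q=11μC, V=1.83V)
Op 1: CLOSE 1-2: Q_total=30.00, C_total=7.00, V=4.29; Q1=21.43, Q2=8.57; dissipated=14.464
Op 2: CLOSE 1-3: Q_total=32.43, C_total=11.00, V=2.95; Q1=14.74, Q3=17.69; dissipated=8.201
Op 3: CLOSE 3-2: Q_total=26.26, C_total=8.00, V=3.28; Q3=19.69, Q2=6.56; dissipated=1.342
Op 4: CLOSE 3-1: Q_total=34.44, C_total=11.00, V=3.13; Q3=18.78, Q1=15.65; dissipated=0.153
Final charges: Q1=15.65, Q2=6.56, Q3=18.78

Answer: 6.56 μC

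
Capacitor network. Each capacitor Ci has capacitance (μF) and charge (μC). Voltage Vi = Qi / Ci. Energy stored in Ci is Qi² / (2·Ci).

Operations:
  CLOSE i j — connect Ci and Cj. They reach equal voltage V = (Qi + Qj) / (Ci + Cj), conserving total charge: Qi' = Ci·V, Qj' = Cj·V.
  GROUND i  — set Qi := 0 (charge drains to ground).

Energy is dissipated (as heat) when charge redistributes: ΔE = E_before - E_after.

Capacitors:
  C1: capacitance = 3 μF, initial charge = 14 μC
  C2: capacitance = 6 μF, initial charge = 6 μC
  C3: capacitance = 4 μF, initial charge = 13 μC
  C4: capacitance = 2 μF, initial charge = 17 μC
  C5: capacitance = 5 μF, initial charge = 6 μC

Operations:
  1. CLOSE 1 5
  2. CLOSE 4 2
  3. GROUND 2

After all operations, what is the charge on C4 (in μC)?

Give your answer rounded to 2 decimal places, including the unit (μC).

Initial: C1(3μF, Q=14μC, V=4.67V), C2(6μF, Q=6μC, V=1.00V), C3(4μF, Q=13μC, V=3.25V), C4(2μF, Q=17μC, V=8.50V), C5(5μF, Q=6μC, V=1.20V)
Op 1: CLOSE 1-5: Q_total=20.00, C_total=8.00, V=2.50; Q1=7.50, Q5=12.50; dissipated=11.267
Op 2: CLOSE 4-2: Q_total=23.00, C_total=8.00, V=2.88; Q4=5.75, Q2=17.25; dissipated=42.188
Op 3: GROUND 2: Q2=0; energy lost=24.797
Final charges: Q1=7.50, Q2=0.00, Q3=13.00, Q4=5.75, Q5=12.50

Answer: 5.75 μC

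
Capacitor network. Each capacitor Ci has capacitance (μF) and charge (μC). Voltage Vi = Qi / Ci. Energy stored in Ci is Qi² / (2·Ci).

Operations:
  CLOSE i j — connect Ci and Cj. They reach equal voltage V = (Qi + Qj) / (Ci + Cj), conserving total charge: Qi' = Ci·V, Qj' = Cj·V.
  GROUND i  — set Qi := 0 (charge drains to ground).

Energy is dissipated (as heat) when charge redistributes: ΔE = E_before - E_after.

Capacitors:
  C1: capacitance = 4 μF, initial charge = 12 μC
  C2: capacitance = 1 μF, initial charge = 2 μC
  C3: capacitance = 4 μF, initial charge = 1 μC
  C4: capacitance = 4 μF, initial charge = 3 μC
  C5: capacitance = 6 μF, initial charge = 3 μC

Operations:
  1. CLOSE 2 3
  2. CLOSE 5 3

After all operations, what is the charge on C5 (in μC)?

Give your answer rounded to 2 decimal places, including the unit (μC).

Initial: C1(4μF, Q=12μC, V=3.00V), C2(1μF, Q=2μC, V=2.00V), C3(4μF, Q=1μC, V=0.25V), C4(4μF, Q=3μC, V=0.75V), C5(6μF, Q=3μC, V=0.50V)
Op 1: CLOSE 2-3: Q_total=3.00, C_total=5.00, V=0.60; Q2=0.60, Q3=2.40; dissipated=1.225
Op 2: CLOSE 5-3: Q_total=5.40, C_total=10.00, V=0.54; Q5=3.24, Q3=2.16; dissipated=0.012
Final charges: Q1=12.00, Q2=0.60, Q3=2.16, Q4=3.00, Q5=3.24

Answer: 3.24 μC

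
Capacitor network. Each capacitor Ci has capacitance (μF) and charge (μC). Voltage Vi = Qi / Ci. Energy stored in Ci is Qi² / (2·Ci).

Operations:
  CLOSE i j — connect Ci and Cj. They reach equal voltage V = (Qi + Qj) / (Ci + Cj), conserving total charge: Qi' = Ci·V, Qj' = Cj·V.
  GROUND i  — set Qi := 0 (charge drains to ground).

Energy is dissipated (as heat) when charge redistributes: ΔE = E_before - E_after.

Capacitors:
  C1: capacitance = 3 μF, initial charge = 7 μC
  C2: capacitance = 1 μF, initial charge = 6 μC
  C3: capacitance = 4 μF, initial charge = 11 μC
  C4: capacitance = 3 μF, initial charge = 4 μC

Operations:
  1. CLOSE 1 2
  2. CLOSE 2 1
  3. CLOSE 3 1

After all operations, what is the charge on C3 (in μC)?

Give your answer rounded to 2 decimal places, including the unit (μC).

Initial: C1(3μF, Q=7μC, V=2.33V), C2(1μF, Q=6μC, V=6.00V), C3(4μF, Q=11μC, V=2.75V), C4(3μF, Q=4μC, V=1.33V)
Op 1: CLOSE 1-2: Q_total=13.00, C_total=4.00, V=3.25; Q1=9.75, Q2=3.25; dissipated=5.042
Op 2: CLOSE 2-1: Q_total=13.00, C_total=4.00, V=3.25; Q2=3.25, Q1=9.75; dissipated=0.000
Op 3: CLOSE 3-1: Q_total=20.75, C_total=7.00, V=2.96; Q3=11.86, Q1=8.89; dissipated=0.214
Final charges: Q1=8.89, Q2=3.25, Q3=11.86, Q4=4.00

Answer: 11.86 μC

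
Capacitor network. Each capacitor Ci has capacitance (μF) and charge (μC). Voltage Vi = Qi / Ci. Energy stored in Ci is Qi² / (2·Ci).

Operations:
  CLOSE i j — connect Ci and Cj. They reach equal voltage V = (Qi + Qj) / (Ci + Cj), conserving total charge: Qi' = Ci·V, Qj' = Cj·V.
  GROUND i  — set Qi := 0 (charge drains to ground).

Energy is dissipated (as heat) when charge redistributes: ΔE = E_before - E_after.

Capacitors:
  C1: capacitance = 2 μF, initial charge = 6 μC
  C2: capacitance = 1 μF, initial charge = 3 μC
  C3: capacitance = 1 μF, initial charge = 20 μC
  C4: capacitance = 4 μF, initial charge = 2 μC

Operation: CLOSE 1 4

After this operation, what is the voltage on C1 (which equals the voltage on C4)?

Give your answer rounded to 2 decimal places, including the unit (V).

Initial: C1(2μF, Q=6μC, V=3.00V), C2(1μF, Q=3μC, V=3.00V), C3(1μF, Q=20μC, V=20.00V), C4(4μF, Q=2μC, V=0.50V)
Op 1: CLOSE 1-4: Q_total=8.00, C_total=6.00, V=1.33; Q1=2.67, Q4=5.33; dissipated=4.167

Answer: 1.33 V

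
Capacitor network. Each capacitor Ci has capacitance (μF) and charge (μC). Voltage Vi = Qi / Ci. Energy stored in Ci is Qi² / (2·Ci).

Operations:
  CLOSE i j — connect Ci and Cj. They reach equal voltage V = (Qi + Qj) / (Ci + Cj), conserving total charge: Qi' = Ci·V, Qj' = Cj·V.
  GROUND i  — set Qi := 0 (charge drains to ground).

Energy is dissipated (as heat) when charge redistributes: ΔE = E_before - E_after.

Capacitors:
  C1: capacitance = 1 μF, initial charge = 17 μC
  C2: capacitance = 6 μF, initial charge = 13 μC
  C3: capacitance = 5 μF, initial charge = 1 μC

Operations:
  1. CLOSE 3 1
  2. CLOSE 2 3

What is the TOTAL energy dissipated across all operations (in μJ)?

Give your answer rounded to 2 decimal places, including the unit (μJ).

Initial: C1(1μF, Q=17μC, V=17.00V), C2(6μF, Q=13μC, V=2.17V), C3(5μF, Q=1μC, V=0.20V)
Op 1: CLOSE 3-1: Q_total=18.00, C_total=6.00, V=3.00; Q3=15.00, Q1=3.00; dissipated=117.600
Op 2: CLOSE 2-3: Q_total=28.00, C_total=11.00, V=2.55; Q2=15.27, Q3=12.73; dissipated=0.947
Total dissipated: 118.547 μJ

Answer: 118.55 μJ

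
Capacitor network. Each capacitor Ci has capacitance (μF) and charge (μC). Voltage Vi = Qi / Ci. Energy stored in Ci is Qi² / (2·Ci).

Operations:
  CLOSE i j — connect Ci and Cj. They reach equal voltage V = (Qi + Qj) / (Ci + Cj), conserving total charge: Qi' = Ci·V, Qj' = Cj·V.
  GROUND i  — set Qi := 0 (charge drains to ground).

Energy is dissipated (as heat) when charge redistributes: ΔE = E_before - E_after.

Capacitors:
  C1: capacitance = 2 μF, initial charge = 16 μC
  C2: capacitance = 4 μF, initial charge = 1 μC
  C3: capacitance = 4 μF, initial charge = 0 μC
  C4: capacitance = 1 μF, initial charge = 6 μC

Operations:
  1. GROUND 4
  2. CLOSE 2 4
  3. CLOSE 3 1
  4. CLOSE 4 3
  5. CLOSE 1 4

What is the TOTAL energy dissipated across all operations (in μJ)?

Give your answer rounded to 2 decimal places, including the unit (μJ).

Initial: C1(2μF, Q=16μC, V=8.00V), C2(4μF, Q=1μC, V=0.25V), C3(4μF, Q=0μC, V=0.00V), C4(1μF, Q=6μC, V=6.00V)
Op 1: GROUND 4: Q4=0; energy lost=18.000
Op 2: CLOSE 2-4: Q_total=1.00, C_total=5.00, V=0.20; Q2=0.80, Q4=0.20; dissipated=0.025
Op 3: CLOSE 3-1: Q_total=16.00, C_total=6.00, V=2.67; Q3=10.67, Q1=5.33; dissipated=42.667
Op 4: CLOSE 4-3: Q_total=10.87, C_total=5.00, V=2.17; Q4=2.17, Q3=8.69; dissipated=2.434
Op 5: CLOSE 1-4: Q_total=7.51, C_total=3.00, V=2.50; Q1=5.00, Q4=2.50; dissipated=0.081
Total dissipated: 63.207 μJ

Answer: 63.21 μJ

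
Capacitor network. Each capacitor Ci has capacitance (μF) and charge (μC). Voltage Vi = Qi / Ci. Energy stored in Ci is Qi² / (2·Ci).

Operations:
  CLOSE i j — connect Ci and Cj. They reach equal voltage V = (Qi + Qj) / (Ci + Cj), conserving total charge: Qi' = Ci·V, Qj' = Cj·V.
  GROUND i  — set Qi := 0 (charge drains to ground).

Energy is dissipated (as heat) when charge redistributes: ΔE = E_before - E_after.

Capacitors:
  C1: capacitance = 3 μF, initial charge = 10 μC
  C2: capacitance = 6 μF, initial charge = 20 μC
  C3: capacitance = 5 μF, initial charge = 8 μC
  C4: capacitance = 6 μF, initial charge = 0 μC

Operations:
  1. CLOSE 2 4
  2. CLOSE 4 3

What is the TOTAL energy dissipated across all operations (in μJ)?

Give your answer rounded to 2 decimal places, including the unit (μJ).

Initial: C1(3μF, Q=10μC, V=3.33V), C2(6μF, Q=20μC, V=3.33V), C3(5μF, Q=8μC, V=1.60V), C4(6μF, Q=0μC, V=0.00V)
Op 1: CLOSE 2-4: Q_total=20.00, C_total=12.00, V=1.67; Q2=10.00, Q4=10.00; dissipated=16.667
Op 2: CLOSE 4-3: Q_total=18.00, C_total=11.00, V=1.64; Q4=9.82, Q3=8.18; dissipated=0.006
Total dissipated: 16.673 μJ

Answer: 16.67 μJ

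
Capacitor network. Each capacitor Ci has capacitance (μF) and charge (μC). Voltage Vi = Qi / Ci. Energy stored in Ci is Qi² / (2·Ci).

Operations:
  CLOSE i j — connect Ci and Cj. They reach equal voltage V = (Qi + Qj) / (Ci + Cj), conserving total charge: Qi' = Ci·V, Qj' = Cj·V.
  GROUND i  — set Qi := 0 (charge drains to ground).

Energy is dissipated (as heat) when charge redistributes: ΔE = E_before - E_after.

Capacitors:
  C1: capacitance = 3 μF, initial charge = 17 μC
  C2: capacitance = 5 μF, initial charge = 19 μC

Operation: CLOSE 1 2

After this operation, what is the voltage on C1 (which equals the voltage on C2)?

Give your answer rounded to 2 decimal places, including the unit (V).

Answer: 4.50 V

Derivation:
Initial: C1(3μF, Q=17μC, V=5.67V), C2(5μF, Q=19μC, V=3.80V)
Op 1: CLOSE 1-2: Q_total=36.00, C_total=8.00, V=4.50; Q1=13.50, Q2=22.50; dissipated=3.267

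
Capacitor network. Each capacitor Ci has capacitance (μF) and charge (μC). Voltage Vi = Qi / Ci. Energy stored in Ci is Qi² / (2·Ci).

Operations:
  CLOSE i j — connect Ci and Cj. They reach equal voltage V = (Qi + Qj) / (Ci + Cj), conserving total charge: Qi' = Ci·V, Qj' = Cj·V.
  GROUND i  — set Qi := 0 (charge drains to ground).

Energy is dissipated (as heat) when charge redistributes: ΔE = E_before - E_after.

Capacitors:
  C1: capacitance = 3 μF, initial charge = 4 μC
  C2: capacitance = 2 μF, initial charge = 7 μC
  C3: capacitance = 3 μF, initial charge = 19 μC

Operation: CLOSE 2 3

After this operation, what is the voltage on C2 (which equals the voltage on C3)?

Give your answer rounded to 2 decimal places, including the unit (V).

Initial: C1(3μF, Q=4μC, V=1.33V), C2(2μF, Q=7μC, V=3.50V), C3(3μF, Q=19μC, V=6.33V)
Op 1: CLOSE 2-3: Q_total=26.00, C_total=5.00, V=5.20; Q2=10.40, Q3=15.60; dissipated=4.817

Answer: 5.20 V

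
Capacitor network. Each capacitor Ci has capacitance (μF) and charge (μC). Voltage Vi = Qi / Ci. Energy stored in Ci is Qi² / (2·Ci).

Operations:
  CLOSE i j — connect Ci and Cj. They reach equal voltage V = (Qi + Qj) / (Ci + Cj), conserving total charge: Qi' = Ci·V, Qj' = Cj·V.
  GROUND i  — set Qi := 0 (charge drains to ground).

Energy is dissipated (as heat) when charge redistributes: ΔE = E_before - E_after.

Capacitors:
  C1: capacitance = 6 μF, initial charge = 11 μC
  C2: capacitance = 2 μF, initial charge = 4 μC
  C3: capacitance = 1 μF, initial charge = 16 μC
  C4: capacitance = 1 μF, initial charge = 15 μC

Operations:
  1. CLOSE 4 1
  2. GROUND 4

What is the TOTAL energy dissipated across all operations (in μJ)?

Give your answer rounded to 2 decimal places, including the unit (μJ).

Answer: 81.20 μJ

Derivation:
Initial: C1(6μF, Q=11μC, V=1.83V), C2(2μF, Q=4μC, V=2.00V), C3(1μF, Q=16μC, V=16.00V), C4(1μF, Q=15μC, V=15.00V)
Op 1: CLOSE 4-1: Q_total=26.00, C_total=7.00, V=3.71; Q4=3.71, Q1=22.29; dissipated=74.298
Op 2: GROUND 4: Q4=0; energy lost=6.898
Total dissipated: 81.196 μJ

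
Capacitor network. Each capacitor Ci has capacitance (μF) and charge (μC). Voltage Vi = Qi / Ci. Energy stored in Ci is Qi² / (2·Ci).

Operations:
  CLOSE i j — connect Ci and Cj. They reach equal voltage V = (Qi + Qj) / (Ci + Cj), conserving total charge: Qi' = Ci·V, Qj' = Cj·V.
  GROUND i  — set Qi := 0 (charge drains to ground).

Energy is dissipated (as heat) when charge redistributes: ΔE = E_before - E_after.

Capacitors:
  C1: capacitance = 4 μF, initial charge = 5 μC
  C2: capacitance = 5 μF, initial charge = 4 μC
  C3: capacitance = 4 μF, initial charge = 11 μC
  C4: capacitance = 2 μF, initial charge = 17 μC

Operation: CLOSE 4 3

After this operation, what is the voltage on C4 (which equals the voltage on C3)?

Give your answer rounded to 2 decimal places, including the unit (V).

Initial: C1(4μF, Q=5μC, V=1.25V), C2(5μF, Q=4μC, V=0.80V), C3(4μF, Q=11μC, V=2.75V), C4(2μF, Q=17μC, V=8.50V)
Op 1: CLOSE 4-3: Q_total=28.00, C_total=6.00, V=4.67; Q4=9.33, Q3=18.67; dissipated=22.042

Answer: 4.67 V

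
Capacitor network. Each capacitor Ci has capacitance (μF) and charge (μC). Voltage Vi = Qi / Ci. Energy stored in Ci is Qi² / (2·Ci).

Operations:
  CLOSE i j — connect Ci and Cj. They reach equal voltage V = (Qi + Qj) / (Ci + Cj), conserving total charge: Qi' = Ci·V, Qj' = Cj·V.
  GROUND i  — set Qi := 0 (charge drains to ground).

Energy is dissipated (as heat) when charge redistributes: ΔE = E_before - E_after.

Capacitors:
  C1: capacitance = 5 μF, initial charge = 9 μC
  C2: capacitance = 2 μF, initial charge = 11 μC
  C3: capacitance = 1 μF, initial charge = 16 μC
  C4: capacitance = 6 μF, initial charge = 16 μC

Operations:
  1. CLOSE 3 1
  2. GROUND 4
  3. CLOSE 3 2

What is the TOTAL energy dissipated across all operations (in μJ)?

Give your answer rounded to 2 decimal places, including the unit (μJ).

Initial: C1(5μF, Q=9μC, V=1.80V), C2(2μF, Q=11μC, V=5.50V), C3(1μF, Q=16μC, V=16.00V), C4(6μF, Q=16μC, V=2.67V)
Op 1: CLOSE 3-1: Q_total=25.00, C_total=6.00, V=4.17; Q3=4.17, Q1=20.83; dissipated=84.017
Op 2: GROUND 4: Q4=0; energy lost=21.333
Op 3: CLOSE 3-2: Q_total=15.17, C_total=3.00, V=5.06; Q3=5.06, Q2=10.11; dissipated=0.593
Total dissipated: 105.943 μJ

Answer: 105.94 μJ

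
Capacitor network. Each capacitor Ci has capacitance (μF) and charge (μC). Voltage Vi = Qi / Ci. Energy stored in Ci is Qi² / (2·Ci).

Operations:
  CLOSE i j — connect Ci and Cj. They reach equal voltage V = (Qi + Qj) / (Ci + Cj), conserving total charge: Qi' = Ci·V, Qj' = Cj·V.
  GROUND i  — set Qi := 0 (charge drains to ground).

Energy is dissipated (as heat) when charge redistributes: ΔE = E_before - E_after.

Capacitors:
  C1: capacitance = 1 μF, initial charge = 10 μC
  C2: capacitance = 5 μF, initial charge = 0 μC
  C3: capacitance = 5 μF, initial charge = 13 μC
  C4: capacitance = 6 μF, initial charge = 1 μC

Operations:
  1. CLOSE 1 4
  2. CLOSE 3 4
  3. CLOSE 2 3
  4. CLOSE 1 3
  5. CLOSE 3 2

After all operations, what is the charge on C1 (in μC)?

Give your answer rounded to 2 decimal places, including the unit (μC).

Answer: 1.11 μC

Derivation:
Initial: C1(1μF, Q=10μC, V=10.00V), C2(5μF, Q=0μC, V=0.00V), C3(5μF, Q=13μC, V=2.60V), C4(6μF, Q=1μC, V=0.17V)
Op 1: CLOSE 1-4: Q_total=11.00, C_total=7.00, V=1.57; Q1=1.57, Q4=9.43; dissipated=41.440
Op 2: CLOSE 3-4: Q_total=22.43, C_total=11.00, V=2.04; Q3=10.19, Q4=12.23; dissipated=1.443
Op 3: CLOSE 2-3: Q_total=10.19, C_total=10.00, V=1.02; Q2=5.10, Q3=5.10; dissipated=5.197
Op 4: CLOSE 1-3: Q_total=6.67, C_total=6.00, V=1.11; Q1=1.11, Q3=5.56; dissipated=0.127
Op 5: CLOSE 3-2: Q_total=10.65, C_total=10.00, V=1.07; Q3=5.33, Q2=5.33; dissipated=0.011
Final charges: Q1=1.11, Q2=5.33, Q3=5.33, Q4=12.23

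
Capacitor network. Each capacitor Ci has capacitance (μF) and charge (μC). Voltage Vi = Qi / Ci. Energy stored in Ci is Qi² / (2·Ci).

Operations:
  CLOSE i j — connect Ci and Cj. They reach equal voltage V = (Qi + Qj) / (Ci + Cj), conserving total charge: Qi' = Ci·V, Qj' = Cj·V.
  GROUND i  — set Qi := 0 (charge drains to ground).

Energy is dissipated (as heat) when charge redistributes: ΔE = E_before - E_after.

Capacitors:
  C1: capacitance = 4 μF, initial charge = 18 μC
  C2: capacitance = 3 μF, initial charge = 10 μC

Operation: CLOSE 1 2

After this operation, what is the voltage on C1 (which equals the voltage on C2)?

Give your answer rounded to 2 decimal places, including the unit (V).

Answer: 4.00 V

Derivation:
Initial: C1(4μF, Q=18μC, V=4.50V), C2(3μF, Q=10μC, V=3.33V)
Op 1: CLOSE 1-2: Q_total=28.00, C_total=7.00, V=4.00; Q1=16.00, Q2=12.00; dissipated=1.167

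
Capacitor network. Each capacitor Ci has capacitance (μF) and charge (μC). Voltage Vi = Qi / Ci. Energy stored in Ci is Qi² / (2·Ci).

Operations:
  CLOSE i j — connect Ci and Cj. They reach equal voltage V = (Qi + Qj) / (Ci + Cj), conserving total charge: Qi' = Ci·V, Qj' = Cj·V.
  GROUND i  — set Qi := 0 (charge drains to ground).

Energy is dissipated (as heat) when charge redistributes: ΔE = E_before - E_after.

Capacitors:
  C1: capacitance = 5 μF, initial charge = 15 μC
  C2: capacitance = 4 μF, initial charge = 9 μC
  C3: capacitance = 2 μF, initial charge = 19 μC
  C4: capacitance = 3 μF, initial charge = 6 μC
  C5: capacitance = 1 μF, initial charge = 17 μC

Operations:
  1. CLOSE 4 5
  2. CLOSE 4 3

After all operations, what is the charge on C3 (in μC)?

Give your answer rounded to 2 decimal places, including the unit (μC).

Answer: 14.50 μC

Derivation:
Initial: C1(5μF, Q=15μC, V=3.00V), C2(4μF, Q=9μC, V=2.25V), C3(2μF, Q=19μC, V=9.50V), C4(3μF, Q=6μC, V=2.00V), C5(1μF, Q=17μC, V=17.00V)
Op 1: CLOSE 4-5: Q_total=23.00, C_total=4.00, V=5.75; Q4=17.25, Q5=5.75; dissipated=84.375
Op 2: CLOSE 4-3: Q_total=36.25, C_total=5.00, V=7.25; Q4=21.75, Q3=14.50; dissipated=8.438
Final charges: Q1=15.00, Q2=9.00, Q3=14.50, Q4=21.75, Q5=5.75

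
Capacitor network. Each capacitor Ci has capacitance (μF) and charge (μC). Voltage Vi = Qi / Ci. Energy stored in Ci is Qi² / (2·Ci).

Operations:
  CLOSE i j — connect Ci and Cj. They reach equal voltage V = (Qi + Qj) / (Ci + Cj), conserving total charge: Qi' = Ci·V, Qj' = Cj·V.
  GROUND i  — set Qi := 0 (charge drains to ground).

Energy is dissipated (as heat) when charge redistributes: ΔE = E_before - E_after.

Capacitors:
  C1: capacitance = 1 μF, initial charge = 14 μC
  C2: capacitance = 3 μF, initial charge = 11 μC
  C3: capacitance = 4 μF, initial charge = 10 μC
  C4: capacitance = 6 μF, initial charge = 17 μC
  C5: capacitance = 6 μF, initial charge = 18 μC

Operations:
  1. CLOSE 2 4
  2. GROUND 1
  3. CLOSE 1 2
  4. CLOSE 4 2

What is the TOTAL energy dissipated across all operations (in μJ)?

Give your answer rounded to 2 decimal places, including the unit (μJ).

Initial: C1(1μF, Q=14μC, V=14.00V), C2(3μF, Q=11μC, V=3.67V), C3(4μF, Q=10μC, V=2.50V), C4(6μF, Q=17μC, V=2.83V), C5(6μF, Q=18μC, V=3.00V)
Op 1: CLOSE 2-4: Q_total=28.00, C_total=9.00, V=3.11; Q2=9.33, Q4=18.67; dissipated=0.694
Op 2: GROUND 1: Q1=0; energy lost=98.000
Op 3: CLOSE 1-2: Q_total=9.33, C_total=4.00, V=2.33; Q1=2.33, Q2=7.00; dissipated=3.630
Op 4: CLOSE 4-2: Q_total=25.67, C_total=9.00, V=2.85; Q4=17.11, Q2=8.56; dissipated=0.605
Total dissipated: 102.929 μJ

Answer: 102.93 μJ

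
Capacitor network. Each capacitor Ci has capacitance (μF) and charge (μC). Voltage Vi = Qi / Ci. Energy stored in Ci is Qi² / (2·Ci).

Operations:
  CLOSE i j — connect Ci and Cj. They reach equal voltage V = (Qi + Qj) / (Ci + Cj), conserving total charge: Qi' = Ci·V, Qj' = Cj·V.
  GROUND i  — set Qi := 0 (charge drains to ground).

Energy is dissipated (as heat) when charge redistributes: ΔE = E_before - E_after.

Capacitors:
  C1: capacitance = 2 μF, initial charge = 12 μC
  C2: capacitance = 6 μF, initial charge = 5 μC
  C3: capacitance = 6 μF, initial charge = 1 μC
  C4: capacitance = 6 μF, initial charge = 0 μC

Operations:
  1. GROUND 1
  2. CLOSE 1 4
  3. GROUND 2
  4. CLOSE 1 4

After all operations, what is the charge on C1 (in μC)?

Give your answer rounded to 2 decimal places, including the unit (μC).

Answer: 0.00 μC

Derivation:
Initial: C1(2μF, Q=12μC, V=6.00V), C2(6μF, Q=5μC, V=0.83V), C3(6μF, Q=1μC, V=0.17V), C4(6μF, Q=0μC, V=0.00V)
Op 1: GROUND 1: Q1=0; energy lost=36.000
Op 2: CLOSE 1-4: Q_total=0.00, C_total=8.00, V=0.00; Q1=0.00, Q4=0.00; dissipated=0.000
Op 3: GROUND 2: Q2=0; energy lost=2.083
Op 4: CLOSE 1-4: Q_total=0.00, C_total=8.00, V=0.00; Q1=0.00, Q4=0.00; dissipated=0.000
Final charges: Q1=0.00, Q2=0.00, Q3=1.00, Q4=0.00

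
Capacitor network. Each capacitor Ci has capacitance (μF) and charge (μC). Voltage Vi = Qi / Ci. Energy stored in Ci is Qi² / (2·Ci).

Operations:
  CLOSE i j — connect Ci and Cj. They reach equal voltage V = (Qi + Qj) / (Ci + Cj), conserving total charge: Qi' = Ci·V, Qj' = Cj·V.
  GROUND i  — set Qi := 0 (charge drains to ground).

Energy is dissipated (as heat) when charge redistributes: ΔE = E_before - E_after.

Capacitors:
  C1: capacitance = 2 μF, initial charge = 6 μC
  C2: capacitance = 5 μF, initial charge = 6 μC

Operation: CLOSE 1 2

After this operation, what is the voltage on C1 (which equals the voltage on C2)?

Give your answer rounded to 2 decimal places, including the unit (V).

Answer: 1.71 V

Derivation:
Initial: C1(2μF, Q=6μC, V=3.00V), C2(5μF, Q=6μC, V=1.20V)
Op 1: CLOSE 1-2: Q_total=12.00, C_total=7.00, V=1.71; Q1=3.43, Q2=8.57; dissipated=2.314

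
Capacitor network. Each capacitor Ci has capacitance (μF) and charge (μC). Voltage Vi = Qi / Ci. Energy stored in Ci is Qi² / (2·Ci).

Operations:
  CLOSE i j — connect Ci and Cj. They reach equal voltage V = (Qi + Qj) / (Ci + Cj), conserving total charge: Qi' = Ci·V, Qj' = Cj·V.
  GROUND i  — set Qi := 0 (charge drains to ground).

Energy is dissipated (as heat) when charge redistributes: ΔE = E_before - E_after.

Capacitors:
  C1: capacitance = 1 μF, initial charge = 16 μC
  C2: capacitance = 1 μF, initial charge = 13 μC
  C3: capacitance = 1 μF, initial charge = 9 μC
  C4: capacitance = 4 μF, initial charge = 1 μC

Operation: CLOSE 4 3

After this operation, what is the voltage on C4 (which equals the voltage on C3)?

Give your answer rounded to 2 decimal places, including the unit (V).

Answer: 2.00 V

Derivation:
Initial: C1(1μF, Q=16μC, V=16.00V), C2(1μF, Q=13μC, V=13.00V), C3(1μF, Q=9μC, V=9.00V), C4(4μF, Q=1μC, V=0.25V)
Op 1: CLOSE 4-3: Q_total=10.00, C_total=5.00, V=2.00; Q4=8.00, Q3=2.00; dissipated=30.625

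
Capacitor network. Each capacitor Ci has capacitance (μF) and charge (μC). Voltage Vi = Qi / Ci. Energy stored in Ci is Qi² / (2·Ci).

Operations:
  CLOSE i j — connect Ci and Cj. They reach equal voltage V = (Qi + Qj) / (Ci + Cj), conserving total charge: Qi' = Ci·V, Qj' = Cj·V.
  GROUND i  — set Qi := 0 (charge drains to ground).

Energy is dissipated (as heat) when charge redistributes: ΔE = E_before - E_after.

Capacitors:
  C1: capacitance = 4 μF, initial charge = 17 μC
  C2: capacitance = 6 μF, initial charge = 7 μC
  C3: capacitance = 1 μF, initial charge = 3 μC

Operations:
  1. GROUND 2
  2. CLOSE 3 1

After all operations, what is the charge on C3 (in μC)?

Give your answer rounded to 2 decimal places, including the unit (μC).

Answer: 4.00 μC

Derivation:
Initial: C1(4μF, Q=17μC, V=4.25V), C2(6μF, Q=7μC, V=1.17V), C3(1μF, Q=3μC, V=3.00V)
Op 1: GROUND 2: Q2=0; energy lost=4.083
Op 2: CLOSE 3-1: Q_total=20.00, C_total=5.00, V=4.00; Q3=4.00, Q1=16.00; dissipated=0.625
Final charges: Q1=16.00, Q2=0.00, Q3=4.00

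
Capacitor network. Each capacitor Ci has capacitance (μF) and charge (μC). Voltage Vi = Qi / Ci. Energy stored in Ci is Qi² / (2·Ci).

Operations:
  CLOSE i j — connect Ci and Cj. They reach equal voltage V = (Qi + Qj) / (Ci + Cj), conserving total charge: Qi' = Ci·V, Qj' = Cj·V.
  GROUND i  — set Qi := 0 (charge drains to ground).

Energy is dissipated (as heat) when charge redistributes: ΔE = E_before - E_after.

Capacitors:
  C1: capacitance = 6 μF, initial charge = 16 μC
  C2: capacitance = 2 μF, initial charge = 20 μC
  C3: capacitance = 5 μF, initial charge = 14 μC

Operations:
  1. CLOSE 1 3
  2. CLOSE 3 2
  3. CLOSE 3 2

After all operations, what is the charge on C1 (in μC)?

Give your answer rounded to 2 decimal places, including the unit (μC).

Initial: C1(6μF, Q=16μC, V=2.67V), C2(2μF, Q=20μC, V=10.00V), C3(5μF, Q=14μC, V=2.80V)
Op 1: CLOSE 1-3: Q_total=30.00, C_total=11.00, V=2.73; Q1=16.36, Q3=13.64; dissipated=0.024
Op 2: CLOSE 3-2: Q_total=33.64, C_total=7.00, V=4.81; Q3=24.03, Q2=9.61; dissipated=37.780
Op 3: CLOSE 3-2: Q_total=33.64, C_total=7.00, V=4.81; Q3=24.03, Q2=9.61; dissipated=0.000
Final charges: Q1=16.36, Q2=9.61, Q3=24.03

Answer: 16.36 μC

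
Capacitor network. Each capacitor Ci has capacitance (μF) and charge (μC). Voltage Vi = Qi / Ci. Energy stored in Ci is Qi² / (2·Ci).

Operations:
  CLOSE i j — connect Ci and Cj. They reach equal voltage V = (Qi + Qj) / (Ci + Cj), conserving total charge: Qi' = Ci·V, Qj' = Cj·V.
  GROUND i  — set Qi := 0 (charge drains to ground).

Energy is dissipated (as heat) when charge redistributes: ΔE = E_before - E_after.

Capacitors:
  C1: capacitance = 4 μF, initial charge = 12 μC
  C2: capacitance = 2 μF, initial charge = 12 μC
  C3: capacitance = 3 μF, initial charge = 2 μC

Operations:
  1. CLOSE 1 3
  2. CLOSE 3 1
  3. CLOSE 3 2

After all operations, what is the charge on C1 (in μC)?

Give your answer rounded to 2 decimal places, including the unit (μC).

Answer: 8.00 μC

Derivation:
Initial: C1(4μF, Q=12μC, V=3.00V), C2(2μF, Q=12μC, V=6.00V), C3(3μF, Q=2μC, V=0.67V)
Op 1: CLOSE 1-3: Q_total=14.00, C_total=7.00, V=2.00; Q1=8.00, Q3=6.00; dissipated=4.667
Op 2: CLOSE 3-1: Q_total=14.00, C_total=7.00, V=2.00; Q3=6.00, Q1=8.00; dissipated=0.000
Op 3: CLOSE 3-2: Q_total=18.00, C_total=5.00, V=3.60; Q3=10.80, Q2=7.20; dissipated=9.600
Final charges: Q1=8.00, Q2=7.20, Q3=10.80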